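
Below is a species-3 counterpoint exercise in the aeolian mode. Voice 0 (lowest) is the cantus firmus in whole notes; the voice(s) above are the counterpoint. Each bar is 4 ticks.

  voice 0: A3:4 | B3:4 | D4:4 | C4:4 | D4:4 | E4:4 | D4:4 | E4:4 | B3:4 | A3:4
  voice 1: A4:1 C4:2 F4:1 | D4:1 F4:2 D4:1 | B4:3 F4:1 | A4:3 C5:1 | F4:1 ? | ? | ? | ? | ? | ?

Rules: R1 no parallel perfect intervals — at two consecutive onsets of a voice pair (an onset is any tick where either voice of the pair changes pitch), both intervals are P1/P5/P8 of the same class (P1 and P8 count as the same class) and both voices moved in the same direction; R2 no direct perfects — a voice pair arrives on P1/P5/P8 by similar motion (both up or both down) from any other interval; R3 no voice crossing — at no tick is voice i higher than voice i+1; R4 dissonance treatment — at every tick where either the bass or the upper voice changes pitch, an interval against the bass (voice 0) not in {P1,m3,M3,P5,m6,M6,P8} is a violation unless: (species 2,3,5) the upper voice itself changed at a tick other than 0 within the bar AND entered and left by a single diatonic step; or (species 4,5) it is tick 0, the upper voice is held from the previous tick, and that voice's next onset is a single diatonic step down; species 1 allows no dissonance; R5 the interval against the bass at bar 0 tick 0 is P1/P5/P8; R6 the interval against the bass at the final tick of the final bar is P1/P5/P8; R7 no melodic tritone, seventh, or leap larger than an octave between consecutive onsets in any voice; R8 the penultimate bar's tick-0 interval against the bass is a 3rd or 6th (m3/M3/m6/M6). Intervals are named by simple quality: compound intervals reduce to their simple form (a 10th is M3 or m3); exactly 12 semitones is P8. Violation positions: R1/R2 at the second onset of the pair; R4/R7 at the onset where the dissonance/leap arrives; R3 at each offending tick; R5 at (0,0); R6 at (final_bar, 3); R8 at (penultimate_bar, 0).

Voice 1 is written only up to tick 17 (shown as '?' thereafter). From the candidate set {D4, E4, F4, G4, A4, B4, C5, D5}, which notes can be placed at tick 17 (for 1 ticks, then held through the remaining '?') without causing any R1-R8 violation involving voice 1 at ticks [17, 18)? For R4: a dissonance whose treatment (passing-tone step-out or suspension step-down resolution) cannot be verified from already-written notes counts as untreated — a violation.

D4: legal
E4: violates R4
F4: legal
G4: violates R4
A4: legal
B4: violates R7
C5: violates R4
D5: legal

{A4, D4, D5, F4}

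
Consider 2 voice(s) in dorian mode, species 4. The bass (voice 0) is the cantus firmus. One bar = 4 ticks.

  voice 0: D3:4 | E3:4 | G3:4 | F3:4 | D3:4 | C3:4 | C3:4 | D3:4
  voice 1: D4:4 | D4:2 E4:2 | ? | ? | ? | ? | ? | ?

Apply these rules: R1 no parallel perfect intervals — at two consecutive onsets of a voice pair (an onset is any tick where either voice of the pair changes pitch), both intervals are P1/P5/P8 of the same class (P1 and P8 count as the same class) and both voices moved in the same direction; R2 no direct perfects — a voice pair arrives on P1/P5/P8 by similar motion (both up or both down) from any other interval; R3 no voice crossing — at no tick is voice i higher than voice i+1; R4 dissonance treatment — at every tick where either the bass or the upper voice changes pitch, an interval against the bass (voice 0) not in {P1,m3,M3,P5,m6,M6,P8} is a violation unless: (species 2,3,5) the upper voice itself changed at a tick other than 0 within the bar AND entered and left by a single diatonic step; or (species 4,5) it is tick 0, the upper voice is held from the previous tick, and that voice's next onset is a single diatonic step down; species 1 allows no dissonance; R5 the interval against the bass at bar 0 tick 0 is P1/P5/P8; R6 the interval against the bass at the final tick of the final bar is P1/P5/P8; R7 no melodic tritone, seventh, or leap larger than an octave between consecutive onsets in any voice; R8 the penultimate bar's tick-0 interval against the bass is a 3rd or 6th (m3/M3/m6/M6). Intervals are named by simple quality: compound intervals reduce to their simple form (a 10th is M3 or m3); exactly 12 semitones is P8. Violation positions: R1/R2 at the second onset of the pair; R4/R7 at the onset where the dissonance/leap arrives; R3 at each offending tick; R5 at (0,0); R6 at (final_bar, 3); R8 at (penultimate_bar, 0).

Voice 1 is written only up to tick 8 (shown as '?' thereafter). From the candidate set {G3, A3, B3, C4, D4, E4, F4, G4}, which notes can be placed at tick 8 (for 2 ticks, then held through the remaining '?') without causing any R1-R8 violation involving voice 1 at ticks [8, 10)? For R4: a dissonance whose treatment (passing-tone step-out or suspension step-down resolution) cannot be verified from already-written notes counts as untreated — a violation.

G3: legal
A3: violates R4
B3: legal
C4: violates R4
D4: legal
E4: legal
F4: violates R4
G4: violates R1

{B3, D4, E4, G3}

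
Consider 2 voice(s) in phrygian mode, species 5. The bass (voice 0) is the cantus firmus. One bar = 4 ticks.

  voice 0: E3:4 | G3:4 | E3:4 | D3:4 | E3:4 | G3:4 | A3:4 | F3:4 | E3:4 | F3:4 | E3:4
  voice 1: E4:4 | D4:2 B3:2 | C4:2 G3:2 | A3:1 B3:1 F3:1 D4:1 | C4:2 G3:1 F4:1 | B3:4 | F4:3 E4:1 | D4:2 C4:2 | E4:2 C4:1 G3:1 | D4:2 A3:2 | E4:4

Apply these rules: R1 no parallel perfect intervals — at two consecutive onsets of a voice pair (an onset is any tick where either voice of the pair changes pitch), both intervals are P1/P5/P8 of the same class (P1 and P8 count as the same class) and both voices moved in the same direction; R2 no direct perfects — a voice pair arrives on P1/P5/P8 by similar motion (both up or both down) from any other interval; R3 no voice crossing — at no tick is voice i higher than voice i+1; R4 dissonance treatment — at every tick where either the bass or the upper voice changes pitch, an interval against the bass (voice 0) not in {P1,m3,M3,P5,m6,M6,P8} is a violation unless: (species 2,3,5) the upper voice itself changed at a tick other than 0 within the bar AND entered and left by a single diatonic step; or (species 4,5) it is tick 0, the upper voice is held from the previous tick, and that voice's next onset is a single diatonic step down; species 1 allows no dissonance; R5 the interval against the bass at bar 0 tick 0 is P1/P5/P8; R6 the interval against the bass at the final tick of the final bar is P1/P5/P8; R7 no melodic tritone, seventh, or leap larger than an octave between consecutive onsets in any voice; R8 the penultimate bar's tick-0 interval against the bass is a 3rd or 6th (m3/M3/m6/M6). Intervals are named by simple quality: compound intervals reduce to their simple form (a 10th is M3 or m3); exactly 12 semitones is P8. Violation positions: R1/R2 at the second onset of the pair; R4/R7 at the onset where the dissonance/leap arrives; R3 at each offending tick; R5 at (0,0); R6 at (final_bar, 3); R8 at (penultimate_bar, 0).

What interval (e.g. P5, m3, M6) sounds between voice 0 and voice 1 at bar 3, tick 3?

voice 0=D3 voice 1=D4 -> P8

P8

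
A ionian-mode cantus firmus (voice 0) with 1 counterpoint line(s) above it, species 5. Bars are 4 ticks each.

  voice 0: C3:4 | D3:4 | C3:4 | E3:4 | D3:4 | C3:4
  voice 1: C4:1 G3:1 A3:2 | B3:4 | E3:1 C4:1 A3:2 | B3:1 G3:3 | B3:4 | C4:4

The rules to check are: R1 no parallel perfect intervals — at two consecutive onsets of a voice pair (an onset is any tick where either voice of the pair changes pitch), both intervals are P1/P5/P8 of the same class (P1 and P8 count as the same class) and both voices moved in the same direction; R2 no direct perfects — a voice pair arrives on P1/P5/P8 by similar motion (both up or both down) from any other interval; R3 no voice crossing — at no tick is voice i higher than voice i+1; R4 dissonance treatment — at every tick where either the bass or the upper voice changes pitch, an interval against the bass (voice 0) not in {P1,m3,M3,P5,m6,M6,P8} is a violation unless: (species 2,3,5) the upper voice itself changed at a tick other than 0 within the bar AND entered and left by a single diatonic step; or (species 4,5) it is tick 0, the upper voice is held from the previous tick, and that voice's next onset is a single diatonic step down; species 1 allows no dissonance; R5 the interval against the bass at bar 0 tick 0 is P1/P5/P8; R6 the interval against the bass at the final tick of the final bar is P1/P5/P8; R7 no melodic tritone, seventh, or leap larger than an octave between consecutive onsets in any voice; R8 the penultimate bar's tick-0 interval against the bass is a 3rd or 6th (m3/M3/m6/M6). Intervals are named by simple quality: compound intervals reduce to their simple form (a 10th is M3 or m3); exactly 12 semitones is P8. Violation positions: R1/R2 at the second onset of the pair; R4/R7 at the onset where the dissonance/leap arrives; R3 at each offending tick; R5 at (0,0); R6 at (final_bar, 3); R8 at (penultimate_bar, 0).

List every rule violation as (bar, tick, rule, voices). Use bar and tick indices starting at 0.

(3, 0, R2, (0, 1))

bar 0: v0=C3 v1=C4 downbeat P8
bar 1: v0=D3 v1=B3 downbeat M6
bar 2: v0=C3 v1=E3 downbeat M3
bar 3: v0=E3 v1=B3 downbeat P5
bar 4: v0=D3 v1=B3 downbeat M6
bar 5: v0=C3 v1=C4 downbeat P8
  -> R2 @ bar 3 tick 0 v(0, 1): C3/A3 M6 -> E3/B3 P5 similar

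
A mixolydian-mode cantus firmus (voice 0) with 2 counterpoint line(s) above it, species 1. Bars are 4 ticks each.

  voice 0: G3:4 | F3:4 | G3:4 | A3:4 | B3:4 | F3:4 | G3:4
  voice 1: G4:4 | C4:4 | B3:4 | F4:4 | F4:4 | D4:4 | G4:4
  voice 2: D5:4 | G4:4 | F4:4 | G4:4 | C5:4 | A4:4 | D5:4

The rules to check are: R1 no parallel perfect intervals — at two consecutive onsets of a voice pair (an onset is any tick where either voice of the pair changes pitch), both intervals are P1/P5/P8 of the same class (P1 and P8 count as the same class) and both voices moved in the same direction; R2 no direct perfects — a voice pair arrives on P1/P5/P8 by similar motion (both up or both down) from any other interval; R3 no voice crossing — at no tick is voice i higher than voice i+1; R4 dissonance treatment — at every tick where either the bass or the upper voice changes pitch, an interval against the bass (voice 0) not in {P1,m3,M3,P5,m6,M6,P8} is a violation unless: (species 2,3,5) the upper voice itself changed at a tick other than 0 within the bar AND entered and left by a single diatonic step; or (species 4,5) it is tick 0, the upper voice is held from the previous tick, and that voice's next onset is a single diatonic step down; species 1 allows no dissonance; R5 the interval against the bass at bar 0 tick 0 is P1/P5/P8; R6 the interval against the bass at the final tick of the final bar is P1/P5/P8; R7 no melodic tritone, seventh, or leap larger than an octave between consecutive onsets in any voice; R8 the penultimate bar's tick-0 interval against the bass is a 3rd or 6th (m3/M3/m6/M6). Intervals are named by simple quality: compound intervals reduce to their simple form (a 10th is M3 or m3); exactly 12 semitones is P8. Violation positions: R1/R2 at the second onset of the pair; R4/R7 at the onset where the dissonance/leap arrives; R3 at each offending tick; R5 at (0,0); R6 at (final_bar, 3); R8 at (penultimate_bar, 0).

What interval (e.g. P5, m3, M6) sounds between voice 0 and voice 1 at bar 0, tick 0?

voice 0=G3 voice 1=G4 -> P8

P8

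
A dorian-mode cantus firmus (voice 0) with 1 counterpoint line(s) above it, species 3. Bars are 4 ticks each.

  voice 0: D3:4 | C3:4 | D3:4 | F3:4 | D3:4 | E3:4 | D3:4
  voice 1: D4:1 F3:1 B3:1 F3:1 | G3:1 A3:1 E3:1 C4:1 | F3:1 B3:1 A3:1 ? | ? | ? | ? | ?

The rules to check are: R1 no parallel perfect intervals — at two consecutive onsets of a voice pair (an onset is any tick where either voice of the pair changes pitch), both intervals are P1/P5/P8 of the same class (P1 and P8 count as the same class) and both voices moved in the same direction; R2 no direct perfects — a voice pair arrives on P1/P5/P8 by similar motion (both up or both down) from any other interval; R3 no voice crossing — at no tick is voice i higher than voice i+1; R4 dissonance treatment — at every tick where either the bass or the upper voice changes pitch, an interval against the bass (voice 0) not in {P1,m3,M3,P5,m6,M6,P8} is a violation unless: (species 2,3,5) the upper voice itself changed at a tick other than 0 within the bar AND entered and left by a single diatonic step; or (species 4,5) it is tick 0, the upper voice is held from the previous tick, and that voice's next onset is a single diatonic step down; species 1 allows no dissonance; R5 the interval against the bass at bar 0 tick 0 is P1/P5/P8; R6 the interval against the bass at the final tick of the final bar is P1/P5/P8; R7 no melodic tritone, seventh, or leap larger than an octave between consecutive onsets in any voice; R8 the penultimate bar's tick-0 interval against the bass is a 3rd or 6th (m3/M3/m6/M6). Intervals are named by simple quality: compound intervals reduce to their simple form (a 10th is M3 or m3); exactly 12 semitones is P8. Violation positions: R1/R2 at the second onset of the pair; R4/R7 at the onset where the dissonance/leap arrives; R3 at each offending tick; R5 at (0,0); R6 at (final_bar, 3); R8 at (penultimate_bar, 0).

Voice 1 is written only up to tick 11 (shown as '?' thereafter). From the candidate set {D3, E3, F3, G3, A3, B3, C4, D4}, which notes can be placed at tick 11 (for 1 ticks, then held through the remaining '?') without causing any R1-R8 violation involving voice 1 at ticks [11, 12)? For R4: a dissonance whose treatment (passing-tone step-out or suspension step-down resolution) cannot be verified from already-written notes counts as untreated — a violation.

{A3, B3, D3, D4, F3}

D3: legal
E3: violates R4
F3: legal
G3: violates R4
A3: legal
B3: legal
C4: violates R4
D4: legal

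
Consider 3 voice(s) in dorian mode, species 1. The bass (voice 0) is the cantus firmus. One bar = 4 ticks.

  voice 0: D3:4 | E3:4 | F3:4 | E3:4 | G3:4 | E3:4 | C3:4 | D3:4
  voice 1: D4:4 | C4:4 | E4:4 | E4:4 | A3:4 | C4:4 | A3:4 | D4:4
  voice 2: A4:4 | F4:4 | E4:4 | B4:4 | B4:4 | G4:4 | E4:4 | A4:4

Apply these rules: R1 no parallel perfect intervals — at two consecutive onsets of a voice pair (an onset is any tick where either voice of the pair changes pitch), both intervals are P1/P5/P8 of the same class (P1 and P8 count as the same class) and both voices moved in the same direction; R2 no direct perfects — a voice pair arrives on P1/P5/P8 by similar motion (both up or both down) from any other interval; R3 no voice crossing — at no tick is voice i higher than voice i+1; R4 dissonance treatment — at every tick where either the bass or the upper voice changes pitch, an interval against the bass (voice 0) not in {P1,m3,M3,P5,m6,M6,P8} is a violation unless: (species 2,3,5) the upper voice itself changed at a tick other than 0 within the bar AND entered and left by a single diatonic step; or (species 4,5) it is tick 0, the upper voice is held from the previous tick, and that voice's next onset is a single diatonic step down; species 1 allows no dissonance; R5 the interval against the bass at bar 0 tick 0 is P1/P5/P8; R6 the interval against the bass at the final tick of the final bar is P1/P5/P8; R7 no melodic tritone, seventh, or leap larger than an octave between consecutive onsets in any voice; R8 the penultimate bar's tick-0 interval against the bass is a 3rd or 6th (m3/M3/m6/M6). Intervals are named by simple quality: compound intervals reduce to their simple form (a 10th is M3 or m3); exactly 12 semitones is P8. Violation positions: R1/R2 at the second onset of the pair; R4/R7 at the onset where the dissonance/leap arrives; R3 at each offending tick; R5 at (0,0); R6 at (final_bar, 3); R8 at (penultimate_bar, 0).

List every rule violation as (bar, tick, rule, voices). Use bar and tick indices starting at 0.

(1, 0, R4, (0, 2))
(2, 0, R4, (0, 1))
(2, 0, R4, (0, 2))
(4, 0, R4, (0, 1))
(6, 0, R1, (1, 2))
(7, 0, R1, (1, 2))
(7, 0, R2, (0, 1))
(7, 0, R2, (0, 2))

bar 0: v0=D3 v1=D4 v2=A4 downbeat P5
bar 1: v0=E3 v1=C4 v2=F4 downbeat m2
bar 2: v0=F3 v1=E4 v2=E4 downbeat M7
bar 3: v0=E3 v1=E4 v2=B4 downbeat P5
bar 4: v0=G3 v1=A3 v2=B4 downbeat M3
bar 5: v0=E3 v1=C4 v2=G4 downbeat m3
bar 6: v0=C3 v1=A3 v2=E4 downbeat M3
bar 7: v0=D3 v1=D4 v2=A4 downbeat P5
  -> R4 @ bar 1 tick 0 v(0, 2): E3/F4 m2 untreated
  -> R4 @ bar 2 tick 0 v(0, 1): F3/E4 M7 untreated
  -> R4 @ bar 2 tick 0 v(0, 2): F3/E4 M7 untreated
  -> R4 @ bar 4 tick 0 v(0, 1): G3/A3 M2 untreated
  -> R1 @ bar 6 tick 0 v(1, 2): C4/G4 P5 -> A3/E4 P5 similar
  -> R1 @ bar 7 tick 0 v(1, 2): A3/E4 P5 -> D4/A4 P5 similar
  -> R2 @ bar 7 tick 0 v(0, 1): C3/A3 M6 -> D3/D4 P8 similar
  -> R2 @ bar 7 tick 0 v(0, 2): C3/E4 M3 -> D3/A4 P5 similar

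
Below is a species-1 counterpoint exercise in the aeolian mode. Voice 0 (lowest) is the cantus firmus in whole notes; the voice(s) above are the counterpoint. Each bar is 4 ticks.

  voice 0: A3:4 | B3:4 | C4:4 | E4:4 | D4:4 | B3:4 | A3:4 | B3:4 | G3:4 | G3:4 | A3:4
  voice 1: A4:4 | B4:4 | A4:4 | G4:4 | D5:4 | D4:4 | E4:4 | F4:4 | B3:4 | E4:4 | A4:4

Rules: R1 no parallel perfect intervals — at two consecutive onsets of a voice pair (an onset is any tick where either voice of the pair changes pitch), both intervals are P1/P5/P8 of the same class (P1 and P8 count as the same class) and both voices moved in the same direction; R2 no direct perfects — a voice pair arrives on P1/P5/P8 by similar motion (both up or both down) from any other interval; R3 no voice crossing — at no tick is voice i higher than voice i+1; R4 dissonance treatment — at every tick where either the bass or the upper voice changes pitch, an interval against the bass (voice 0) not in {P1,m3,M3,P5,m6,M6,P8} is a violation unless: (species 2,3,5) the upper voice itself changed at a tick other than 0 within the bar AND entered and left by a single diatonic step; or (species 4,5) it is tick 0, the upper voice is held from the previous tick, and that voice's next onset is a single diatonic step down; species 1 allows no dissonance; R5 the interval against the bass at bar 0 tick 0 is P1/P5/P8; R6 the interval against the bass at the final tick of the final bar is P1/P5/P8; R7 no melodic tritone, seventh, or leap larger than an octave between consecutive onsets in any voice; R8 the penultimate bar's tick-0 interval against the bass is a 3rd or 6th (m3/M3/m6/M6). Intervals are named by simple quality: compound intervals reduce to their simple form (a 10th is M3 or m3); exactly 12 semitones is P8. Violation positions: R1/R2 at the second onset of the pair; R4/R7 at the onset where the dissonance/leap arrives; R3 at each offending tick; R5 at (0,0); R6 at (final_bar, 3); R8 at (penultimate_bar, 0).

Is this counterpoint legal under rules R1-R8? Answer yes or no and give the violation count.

bar 0: v0=A3 v1=A4 (P8)
bar 1: v0=B3 v1=B4 (P8)
bar 2: v0=C4 v1=A4 (M6)
bar 3: v0=E4 v1=G4 (m3)
bar 4: v0=D4 v1=D5 (P8)
bar 5: v0=B3 v1=D4 (m3)
bar 6: v0=A3 v1=E4 (P5)
bar 7: v0=B3 v1=F4 (TT)
bar 8: v0=G3 v1=B3 (M3)
bar 9: v0=G3 v1=E4 (M6)
bar 10: v0=A3 v1=A4 (P8)
  R1 @ bar1.0: A3/A4 P8 -> B3/B4 P8 similar
  R4 @ bar7.0: B3/F4 TT untreated
  R7 @ bar8.0: F4->B3 leap 6st
  R2 @ bar10.0: G3/E4 M6 -> A3/A4 P8 similar

No (4 violations)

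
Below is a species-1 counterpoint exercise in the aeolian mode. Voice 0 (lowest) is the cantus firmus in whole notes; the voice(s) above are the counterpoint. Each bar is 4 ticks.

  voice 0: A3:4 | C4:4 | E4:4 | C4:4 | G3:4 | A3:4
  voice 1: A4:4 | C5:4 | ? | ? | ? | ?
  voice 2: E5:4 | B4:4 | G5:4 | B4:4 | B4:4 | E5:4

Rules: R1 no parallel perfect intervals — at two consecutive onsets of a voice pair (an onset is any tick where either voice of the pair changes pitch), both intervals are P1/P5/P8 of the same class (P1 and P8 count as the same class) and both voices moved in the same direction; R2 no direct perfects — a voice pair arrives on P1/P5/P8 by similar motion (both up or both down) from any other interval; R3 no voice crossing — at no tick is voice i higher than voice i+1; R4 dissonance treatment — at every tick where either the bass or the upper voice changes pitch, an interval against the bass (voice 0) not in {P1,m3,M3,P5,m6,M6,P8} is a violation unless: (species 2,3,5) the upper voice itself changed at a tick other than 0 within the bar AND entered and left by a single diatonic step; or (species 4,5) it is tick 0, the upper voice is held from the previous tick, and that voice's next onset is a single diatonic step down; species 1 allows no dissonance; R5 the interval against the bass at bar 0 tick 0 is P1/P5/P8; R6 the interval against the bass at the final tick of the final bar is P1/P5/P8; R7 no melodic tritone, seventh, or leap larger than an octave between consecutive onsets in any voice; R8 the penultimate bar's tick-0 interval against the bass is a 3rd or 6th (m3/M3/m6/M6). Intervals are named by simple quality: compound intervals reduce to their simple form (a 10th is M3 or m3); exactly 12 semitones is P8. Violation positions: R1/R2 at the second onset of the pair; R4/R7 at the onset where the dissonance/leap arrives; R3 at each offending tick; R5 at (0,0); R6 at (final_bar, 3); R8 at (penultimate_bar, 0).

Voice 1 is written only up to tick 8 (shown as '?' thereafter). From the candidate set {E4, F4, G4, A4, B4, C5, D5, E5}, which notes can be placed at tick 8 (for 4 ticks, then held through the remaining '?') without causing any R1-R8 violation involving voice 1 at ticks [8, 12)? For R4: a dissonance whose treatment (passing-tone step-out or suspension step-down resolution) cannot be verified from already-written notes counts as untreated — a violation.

E4: legal
F4: violates R4
G4: legal
A4: violates R4
B4: legal
C5: legal
D5: violates R4
E5: violates R1

{B4, C5, E4, G4}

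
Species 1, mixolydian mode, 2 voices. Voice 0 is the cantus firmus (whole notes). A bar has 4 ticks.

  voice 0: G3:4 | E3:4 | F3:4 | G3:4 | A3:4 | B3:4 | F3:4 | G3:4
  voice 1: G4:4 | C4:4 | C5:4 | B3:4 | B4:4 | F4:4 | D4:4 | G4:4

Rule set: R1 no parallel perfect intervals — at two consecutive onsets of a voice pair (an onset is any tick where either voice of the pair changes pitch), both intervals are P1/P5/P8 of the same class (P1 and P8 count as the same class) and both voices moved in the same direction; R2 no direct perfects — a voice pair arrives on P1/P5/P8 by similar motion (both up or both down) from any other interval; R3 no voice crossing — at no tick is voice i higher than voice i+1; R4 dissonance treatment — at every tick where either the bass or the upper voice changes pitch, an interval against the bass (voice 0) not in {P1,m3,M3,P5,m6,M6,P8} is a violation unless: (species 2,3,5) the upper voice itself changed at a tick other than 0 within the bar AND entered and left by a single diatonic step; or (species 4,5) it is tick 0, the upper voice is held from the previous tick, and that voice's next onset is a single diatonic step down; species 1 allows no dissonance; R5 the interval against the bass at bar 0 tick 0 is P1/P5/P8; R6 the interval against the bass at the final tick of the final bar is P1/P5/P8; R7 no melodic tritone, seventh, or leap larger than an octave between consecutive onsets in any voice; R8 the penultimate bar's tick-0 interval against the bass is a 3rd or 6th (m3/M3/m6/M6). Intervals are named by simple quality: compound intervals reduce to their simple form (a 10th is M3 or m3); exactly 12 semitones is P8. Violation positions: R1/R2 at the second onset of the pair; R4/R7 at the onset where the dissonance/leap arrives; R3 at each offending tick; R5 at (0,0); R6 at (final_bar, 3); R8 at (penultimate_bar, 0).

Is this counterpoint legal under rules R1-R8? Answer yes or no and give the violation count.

bar 0: v0=G3 v1=G4 (P8)
bar 1: v0=E3 v1=C4 (m6)
bar 2: v0=F3 v1=C5 (P5)
bar 3: v0=G3 v1=B3 (M3)
bar 4: v0=A3 v1=B4 (M2)
bar 5: v0=B3 v1=F4 (TT)
bar 6: v0=F3 v1=D4 (M6)
bar 7: v0=G3 v1=G4 (P8)
  R2 @ bar2.0: E3/C4 m6 -> F3/C5 P5 similar
  R7 @ bar3.0: C5->B3 leap 13st
  R4 @ bar4.0: A3/B4 M2 untreated
  R4 @ bar5.0: B3/F4 TT untreated
  R7 @ bar5.0: B4->F4 leap 6st
  R7 @ bar6.0: B3->F3 leap 6st
  R2 @ bar7.0: F3/D4 M6 -> G3/G4 P8 similar

No (7 violations)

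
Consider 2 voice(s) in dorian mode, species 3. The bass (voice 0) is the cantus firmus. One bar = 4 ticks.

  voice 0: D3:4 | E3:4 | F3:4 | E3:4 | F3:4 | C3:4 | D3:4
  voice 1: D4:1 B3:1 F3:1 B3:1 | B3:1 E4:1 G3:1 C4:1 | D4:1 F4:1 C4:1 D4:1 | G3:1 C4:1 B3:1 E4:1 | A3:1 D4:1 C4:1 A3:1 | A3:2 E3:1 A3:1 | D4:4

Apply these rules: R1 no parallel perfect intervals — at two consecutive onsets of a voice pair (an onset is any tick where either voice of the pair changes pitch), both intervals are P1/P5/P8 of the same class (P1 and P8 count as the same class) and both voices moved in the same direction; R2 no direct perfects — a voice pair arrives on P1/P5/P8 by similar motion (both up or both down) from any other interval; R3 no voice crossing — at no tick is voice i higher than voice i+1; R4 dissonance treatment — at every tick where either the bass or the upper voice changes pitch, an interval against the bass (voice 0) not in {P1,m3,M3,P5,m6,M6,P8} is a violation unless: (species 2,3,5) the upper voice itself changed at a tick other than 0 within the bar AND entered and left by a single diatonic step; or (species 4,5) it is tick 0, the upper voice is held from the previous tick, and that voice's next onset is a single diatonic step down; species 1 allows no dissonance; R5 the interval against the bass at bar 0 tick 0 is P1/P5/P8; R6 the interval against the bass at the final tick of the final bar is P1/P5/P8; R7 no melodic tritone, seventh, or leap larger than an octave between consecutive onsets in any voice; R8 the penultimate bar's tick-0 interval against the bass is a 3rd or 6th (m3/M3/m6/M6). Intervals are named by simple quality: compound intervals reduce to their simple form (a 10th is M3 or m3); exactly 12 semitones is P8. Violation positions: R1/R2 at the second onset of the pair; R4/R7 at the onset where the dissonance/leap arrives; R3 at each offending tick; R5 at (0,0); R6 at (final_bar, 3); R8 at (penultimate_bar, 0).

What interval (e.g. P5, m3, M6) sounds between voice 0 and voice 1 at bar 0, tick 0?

P8

voice 0=D3 voice 1=D4 -> P8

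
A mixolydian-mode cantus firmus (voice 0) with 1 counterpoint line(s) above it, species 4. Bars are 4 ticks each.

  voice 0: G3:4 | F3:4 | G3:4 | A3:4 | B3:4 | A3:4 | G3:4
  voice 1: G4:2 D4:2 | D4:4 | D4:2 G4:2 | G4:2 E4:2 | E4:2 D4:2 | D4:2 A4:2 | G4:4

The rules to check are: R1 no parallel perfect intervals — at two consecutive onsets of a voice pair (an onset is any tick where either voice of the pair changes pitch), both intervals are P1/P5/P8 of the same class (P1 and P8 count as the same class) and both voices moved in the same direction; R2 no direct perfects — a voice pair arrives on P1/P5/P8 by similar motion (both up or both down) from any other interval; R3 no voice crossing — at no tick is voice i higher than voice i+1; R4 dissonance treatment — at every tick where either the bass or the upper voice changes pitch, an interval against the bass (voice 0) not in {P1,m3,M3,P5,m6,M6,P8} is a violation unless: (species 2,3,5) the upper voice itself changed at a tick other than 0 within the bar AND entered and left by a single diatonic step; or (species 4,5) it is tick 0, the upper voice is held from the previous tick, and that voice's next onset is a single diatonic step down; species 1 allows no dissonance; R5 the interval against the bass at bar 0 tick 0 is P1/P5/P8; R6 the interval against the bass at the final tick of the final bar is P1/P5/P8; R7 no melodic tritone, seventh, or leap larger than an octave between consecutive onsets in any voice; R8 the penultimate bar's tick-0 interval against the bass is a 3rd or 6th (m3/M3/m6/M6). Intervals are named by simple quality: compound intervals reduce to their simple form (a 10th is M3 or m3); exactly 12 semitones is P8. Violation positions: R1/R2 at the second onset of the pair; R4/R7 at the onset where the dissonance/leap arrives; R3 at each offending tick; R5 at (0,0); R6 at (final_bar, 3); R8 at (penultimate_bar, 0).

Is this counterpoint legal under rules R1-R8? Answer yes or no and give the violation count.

No (4 violations)

bar 0: v0=G3 v1=G4 (P8)
bar 1: v0=F3 v1=D4 (M6)
bar 2: v0=G3 v1=D4 (P5)
bar 3: v0=A3 v1=G4 (m7)
bar 4: v0=B3 v1=E4 (P4)
bar 5: v0=A3 v1=D4 (P4)
bar 6: v0=G3 v1=G4 (P8)
  R4 @ bar3.0: A3/G4 m7 untreated
  R4 @ bar5.0: A3/D4 P4 untreated
  R8 @ bar5.0: penult P4 not 3rd/6th
  R1 @ bar6.0: A3/A4 P8 -> G3/G4 P8 similar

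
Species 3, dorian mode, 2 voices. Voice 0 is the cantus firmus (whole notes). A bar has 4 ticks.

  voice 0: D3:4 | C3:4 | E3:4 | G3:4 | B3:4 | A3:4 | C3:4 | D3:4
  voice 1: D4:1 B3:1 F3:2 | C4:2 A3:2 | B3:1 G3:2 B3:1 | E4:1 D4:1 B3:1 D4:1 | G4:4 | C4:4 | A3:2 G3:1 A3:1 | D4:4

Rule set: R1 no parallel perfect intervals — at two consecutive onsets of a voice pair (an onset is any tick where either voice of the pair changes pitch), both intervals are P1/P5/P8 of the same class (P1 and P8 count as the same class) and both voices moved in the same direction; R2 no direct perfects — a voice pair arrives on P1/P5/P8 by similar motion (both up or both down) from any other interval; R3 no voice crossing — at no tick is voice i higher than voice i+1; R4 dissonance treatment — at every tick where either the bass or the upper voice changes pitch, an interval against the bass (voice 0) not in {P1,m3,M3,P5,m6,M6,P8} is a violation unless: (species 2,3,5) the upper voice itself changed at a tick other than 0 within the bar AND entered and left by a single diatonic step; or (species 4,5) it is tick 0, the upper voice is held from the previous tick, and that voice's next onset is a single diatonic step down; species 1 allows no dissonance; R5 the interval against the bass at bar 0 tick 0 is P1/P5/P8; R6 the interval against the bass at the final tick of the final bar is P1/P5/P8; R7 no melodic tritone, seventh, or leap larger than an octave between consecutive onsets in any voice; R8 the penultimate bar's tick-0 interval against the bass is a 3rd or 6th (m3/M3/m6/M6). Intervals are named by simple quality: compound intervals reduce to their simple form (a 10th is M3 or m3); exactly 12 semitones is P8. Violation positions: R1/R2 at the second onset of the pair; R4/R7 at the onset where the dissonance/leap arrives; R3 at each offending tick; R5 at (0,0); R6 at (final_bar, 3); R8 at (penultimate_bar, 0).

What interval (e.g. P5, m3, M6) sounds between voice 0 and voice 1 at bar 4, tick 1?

voice 0=B3 voice 1=G4 -> m6

m6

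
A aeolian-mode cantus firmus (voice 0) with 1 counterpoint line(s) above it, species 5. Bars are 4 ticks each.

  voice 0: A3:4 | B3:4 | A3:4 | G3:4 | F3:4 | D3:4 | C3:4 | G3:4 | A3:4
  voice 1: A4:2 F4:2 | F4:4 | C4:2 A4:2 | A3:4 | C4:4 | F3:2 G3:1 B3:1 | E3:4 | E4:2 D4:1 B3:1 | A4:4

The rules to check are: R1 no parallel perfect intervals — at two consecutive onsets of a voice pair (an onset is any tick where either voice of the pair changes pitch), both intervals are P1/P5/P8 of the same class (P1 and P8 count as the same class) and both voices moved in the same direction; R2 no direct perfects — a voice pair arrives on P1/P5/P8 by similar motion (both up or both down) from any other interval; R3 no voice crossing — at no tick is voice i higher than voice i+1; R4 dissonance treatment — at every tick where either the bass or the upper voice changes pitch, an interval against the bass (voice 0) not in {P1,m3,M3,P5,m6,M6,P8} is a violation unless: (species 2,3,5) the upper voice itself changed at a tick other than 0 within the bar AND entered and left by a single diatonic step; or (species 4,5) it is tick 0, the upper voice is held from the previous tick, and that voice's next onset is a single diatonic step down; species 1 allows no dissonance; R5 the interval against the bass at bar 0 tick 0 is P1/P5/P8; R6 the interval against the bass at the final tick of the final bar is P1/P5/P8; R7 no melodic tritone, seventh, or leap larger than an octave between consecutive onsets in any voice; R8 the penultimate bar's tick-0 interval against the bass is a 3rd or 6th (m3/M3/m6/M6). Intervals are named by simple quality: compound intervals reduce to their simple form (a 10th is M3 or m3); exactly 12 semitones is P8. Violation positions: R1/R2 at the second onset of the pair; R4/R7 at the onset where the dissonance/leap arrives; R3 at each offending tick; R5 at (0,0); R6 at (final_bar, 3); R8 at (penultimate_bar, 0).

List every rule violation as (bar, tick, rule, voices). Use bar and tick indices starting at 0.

bar 0: v0=A3 v1=A4 downbeat P8
bar 1: v0=B3 v1=F4 downbeat TT
bar 2: v0=A3 v1=C4 downbeat m3
bar 3: v0=G3 v1=A3 downbeat M2
bar 4: v0=F3 v1=C4 downbeat P5
bar 5: v0=D3 v1=F3 downbeat m3
bar 6: v0=C3 v1=E3 downbeat M3
bar 7: v0=G3 v1=E4 downbeat M6
bar 8: v0=A3 v1=A4 downbeat P8
  -> R4 @ bar 1 tick 0 v(0, 1): B3/F4 TT untreated
  -> R4 @ bar 3 tick 0 v(0, 1): G3/A3 M2 untreated
  -> R4 @ bar 5 tick 2 v(0, 1): D3/G3 P4 untreated
  -> R2 @ bar 8 tick 0 v(0, 1): G3/B3 M3 -> A3/A4 P8 similar
  -> R7 @ bar 8 tick 0 v(1,): B3->A4 leap 10st

(1, 0, R4, (0, 1))
(3, 0, R4, (0, 1))
(5, 2, R4, (0, 1))
(8, 0, R2, (0, 1))
(8, 0, R7, (1,))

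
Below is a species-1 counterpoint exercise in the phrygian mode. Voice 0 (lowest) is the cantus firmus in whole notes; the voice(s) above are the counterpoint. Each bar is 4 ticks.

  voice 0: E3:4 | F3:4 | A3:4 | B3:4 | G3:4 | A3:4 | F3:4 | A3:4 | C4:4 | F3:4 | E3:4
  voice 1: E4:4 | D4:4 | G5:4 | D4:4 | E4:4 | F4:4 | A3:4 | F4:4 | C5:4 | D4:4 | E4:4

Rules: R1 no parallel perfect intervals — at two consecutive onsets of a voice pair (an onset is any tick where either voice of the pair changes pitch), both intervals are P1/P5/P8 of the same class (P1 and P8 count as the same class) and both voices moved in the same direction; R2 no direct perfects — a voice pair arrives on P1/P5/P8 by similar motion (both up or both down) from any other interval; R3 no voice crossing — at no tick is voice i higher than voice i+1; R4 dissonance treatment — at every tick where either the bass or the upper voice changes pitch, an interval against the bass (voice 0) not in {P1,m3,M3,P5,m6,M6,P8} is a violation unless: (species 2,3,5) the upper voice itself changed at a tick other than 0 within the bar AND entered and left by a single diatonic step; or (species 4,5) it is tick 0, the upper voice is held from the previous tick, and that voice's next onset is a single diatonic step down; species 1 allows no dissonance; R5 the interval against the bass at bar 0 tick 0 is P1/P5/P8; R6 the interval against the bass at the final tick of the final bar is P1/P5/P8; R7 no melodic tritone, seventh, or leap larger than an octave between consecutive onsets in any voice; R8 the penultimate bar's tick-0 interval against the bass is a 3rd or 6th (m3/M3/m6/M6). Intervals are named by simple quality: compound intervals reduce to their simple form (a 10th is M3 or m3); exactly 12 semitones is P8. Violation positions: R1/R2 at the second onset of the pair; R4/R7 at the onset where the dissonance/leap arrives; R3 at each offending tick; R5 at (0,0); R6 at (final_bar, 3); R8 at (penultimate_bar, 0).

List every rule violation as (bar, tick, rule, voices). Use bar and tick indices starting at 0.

(2, 0, R4, (0, 1))
(2, 0, R7, (1,))
(3, 0, R7, (1,))
(8, 0, R2, (0, 1))
(9, 0, R7, (1,))

bar 0: v0=E3 v1=E4 downbeat P8
bar 1: v0=F3 v1=D4 downbeat M6
bar 2: v0=A3 v1=G5 downbeat m7
bar 3: v0=B3 v1=D4 downbeat m3
bar 4: v0=G3 v1=E4 downbeat M6
bar 5: v0=A3 v1=F4 downbeat m6
bar 6: v0=F3 v1=A3 downbeat M3
bar 7: v0=A3 v1=F4 downbeat m6
bar 8: v0=C4 v1=C5 downbeat P8
bar 9: v0=F3 v1=D4 downbeat M6
bar 10: v0=E3 v1=E4 downbeat P8
  -> R4 @ bar 2 tick 0 v(0, 1): A3/G5 m7 untreated
  -> R7 @ bar 2 tick 0 v(1,): D4->G5 leap 17st
  -> R7 @ bar 3 tick 0 v(1,): G5->D4 leap 17st
  -> R2 @ bar 8 tick 0 v(0, 1): A3/F4 m6 -> C4/C5 P8 similar
  -> R7 @ bar 9 tick 0 v(1,): C5->D4 leap 10st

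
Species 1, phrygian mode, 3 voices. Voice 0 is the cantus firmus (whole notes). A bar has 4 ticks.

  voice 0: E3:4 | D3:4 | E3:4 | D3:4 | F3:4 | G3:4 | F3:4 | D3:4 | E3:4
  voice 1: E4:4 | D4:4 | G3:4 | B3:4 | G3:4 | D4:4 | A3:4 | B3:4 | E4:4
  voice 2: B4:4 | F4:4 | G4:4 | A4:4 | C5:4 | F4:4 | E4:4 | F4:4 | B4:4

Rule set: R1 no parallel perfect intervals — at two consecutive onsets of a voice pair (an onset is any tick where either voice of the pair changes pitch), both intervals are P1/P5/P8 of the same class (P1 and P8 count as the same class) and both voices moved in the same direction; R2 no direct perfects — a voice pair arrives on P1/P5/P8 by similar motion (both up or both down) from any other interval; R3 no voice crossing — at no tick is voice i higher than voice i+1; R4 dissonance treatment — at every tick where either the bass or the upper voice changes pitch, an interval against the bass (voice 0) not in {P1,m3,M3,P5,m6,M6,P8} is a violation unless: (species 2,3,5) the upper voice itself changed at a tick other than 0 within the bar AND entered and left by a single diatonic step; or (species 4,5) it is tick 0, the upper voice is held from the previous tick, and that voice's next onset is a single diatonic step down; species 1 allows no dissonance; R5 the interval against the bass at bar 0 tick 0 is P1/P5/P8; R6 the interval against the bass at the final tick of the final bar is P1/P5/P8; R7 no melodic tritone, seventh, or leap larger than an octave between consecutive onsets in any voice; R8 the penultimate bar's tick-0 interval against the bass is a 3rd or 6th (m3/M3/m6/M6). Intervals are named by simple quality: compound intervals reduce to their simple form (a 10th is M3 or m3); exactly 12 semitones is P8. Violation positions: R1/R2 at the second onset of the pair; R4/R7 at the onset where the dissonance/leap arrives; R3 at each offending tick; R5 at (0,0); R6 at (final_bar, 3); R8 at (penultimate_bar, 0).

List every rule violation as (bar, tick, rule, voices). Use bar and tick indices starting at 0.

bar 0: v0=E3 v1=E4 v2=B4 downbeat P5
bar 1: v0=D3 v1=D4 v2=F4 downbeat m3
bar 2: v0=E3 v1=G3 v2=G4 downbeat m3
bar 3: v0=D3 v1=B3 v2=A4 downbeat P5
bar 4: v0=F3 v1=G3 v2=C5 downbeat P5
bar 5: v0=G3 v1=D4 v2=F4 downbeat m7
bar 6: v0=F3 v1=A3 v2=E4 downbeat M7
bar 7: v0=D3 v1=B3 v2=F4 downbeat m3
bar 8: v0=E3 v1=E4 v2=B4 downbeat P5
  -> R1 @ bar 1 tick 0 v(0, 1): E3/E4 P8 -> D3/D4 P8 similar
  -> R7 @ bar 1 tick 0 v(2,): B4->F4 leap 6st
  -> R1 @ bar 4 tick 0 v(0, 2): D3/A4 P5 -> F3/C5 P5 similar
  -> R4 @ bar 4 tick 0 v(0, 1): F3/G3 M2 untreated
  -> R2 @ bar 5 tick 0 v(0, 1): F3/G3 M2 -> G3/D4 P5 similar
  -> R4 @ bar 5 tick 0 v(0, 2): G3/F4 m7 untreated
  -> R2 @ bar 6 tick 0 v(1, 2): D4/F4 m3 -> A3/E4 P5 similar
  -> R4 @ bar 6 tick 0 v(0, 2): F3/E4 M7 untreated
  -> R2 @ bar 8 tick 0 v(0, 1): D3/B3 M6 -> E3/E4 P8 similar
  -> R2 @ bar 8 tick 0 v(0, 2): D3/F4 m3 -> E3/B4 P5 similar
  -> R2 @ bar 8 tick 0 v(1, 2): B3/F4 TT -> E4/B4 P5 similar
  -> R7 @ bar 8 tick 0 v(2,): F4->B4 leap 6st

(1, 0, R1, (0, 1))
(1, 0, R7, (2,))
(4, 0, R1, (0, 2))
(4, 0, R4, (0, 1))
(5, 0, R2, (0, 1))
(5, 0, R4, (0, 2))
(6, 0, R2, (1, 2))
(6, 0, R4, (0, 2))
(8, 0, R2, (0, 1))
(8, 0, R2, (0, 2))
(8, 0, R2, (1, 2))
(8, 0, R7, (2,))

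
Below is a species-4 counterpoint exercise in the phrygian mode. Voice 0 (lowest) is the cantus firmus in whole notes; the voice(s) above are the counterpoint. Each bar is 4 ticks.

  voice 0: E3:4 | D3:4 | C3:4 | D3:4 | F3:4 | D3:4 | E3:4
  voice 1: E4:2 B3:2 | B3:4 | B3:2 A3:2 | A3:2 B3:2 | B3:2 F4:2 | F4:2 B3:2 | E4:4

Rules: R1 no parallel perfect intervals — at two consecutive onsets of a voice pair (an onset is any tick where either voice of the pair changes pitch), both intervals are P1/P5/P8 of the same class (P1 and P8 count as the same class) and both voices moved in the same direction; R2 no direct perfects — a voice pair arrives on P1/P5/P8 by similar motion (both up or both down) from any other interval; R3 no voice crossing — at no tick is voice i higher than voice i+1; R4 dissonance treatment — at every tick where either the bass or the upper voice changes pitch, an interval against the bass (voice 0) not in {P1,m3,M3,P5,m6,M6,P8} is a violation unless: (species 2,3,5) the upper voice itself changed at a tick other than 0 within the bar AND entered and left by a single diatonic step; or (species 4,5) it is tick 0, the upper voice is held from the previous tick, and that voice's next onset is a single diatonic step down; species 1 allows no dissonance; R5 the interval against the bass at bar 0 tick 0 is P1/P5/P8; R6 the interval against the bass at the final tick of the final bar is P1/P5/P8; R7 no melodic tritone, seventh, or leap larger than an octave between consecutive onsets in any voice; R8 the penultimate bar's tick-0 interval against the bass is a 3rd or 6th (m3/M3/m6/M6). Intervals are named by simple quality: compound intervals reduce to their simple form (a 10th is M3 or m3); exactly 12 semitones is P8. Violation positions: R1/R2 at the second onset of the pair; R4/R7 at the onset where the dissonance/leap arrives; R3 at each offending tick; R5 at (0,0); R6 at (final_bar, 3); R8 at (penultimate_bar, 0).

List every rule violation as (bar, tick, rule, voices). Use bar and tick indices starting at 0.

(4, 0, R4, (0, 1))
(4, 2, R7, (1,))
(5, 2, R7, (1,))
(6, 0, R2, (0, 1))

bar 0: v0=E3 v1=E4 downbeat P8
bar 1: v0=D3 v1=B3 downbeat M6
bar 2: v0=C3 v1=B3 downbeat M7
bar 3: v0=D3 v1=A3 downbeat P5
bar 4: v0=F3 v1=B3 downbeat TT
bar 5: v0=D3 v1=F4 downbeat m3
bar 6: v0=E3 v1=E4 downbeat P8
  -> R4 @ bar 4 tick 0 v(0, 1): F3/B3 TT untreated
  -> R7 @ bar 4 tick 2 v(1,): B3->F4 leap 6st
  -> R7 @ bar 5 tick 2 v(1,): F4->B3 leap 6st
  -> R2 @ bar 6 tick 0 v(0, 1): D3/B3 M6 -> E3/E4 P8 similar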